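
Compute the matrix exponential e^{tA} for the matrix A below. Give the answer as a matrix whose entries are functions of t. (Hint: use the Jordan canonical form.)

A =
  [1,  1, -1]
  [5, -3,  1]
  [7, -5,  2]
e^{tA} =
  [-t^2/2 + t + 1, 3*t^2/2 + t, -t^2 - t]
  [-3*t^2/2 + 5*t, 9*t^2/2 - 3*t + 1, -3*t^2 + t]
  [-2*t^2 + 7*t, 6*t^2 - 5*t, -4*t^2 + 2*t + 1]

Strategy: write A = P · J · P⁻¹ where J is a Jordan canonical form, so e^{tA} = P · e^{tJ} · P⁻¹, and e^{tJ} can be computed block-by-block.

A has Jordan form
J =
  [0, 1, 0]
  [0, 0, 1]
  [0, 0, 0]
(up to reordering of blocks).

Per-block formulas:
  For a 3×3 Jordan block J_3(0): exp(t · J_3(0)) = e^(0t)·(I + t·N + (t^2/2)·N^2), where N is the 3×3 nilpotent shift.

After assembling e^{tJ} and conjugating by P, we get:

e^{tA} =
  [-t^2/2 + t + 1, 3*t^2/2 + t, -t^2 - t]
  [-3*t^2/2 + 5*t, 9*t^2/2 - 3*t + 1, -3*t^2 + t]
  [-2*t^2 + 7*t, 6*t^2 - 5*t, -4*t^2 + 2*t + 1]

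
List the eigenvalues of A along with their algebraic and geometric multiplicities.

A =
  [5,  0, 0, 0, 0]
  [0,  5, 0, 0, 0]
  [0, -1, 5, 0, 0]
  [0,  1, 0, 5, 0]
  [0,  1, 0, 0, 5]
λ = 5: alg = 5, geom = 4

Step 1 — factor the characteristic polynomial to read off the algebraic multiplicities:
  χ_A(x) = (x - 5)^5

Step 2 — compute geometric multiplicities via the rank-nullity identity g(λ) = n − rank(A − λI):
  rank(A − (5)·I) = 1, so dim ker(A − (5)·I) = n − 1 = 4

Summary:
  λ = 5: algebraic multiplicity = 5, geometric multiplicity = 4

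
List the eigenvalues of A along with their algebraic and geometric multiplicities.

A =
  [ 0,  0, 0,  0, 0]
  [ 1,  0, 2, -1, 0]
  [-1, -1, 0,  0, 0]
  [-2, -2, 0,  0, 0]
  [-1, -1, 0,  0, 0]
λ = 0: alg = 5, geom = 3

Step 1 — factor the characteristic polynomial to read off the algebraic multiplicities:
  χ_A(x) = x^5

Step 2 — compute geometric multiplicities via the rank-nullity identity g(λ) = n − rank(A − λI):
  rank(A − (0)·I) = 2, so dim ker(A − (0)·I) = n − 2 = 3

Summary:
  λ = 0: algebraic multiplicity = 5, geometric multiplicity = 3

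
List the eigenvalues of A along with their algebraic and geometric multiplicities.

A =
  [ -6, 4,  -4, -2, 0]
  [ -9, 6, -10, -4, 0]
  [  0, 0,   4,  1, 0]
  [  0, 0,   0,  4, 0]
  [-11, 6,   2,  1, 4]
λ = 0: alg = 2, geom = 1; λ = 4: alg = 3, geom = 2

Step 1 — factor the characteristic polynomial to read off the algebraic multiplicities:
  χ_A(x) = x^2*(x - 4)^3

Step 2 — compute geometric multiplicities via the rank-nullity identity g(λ) = n − rank(A − λI):
  rank(A − (0)·I) = 4, so dim ker(A − (0)·I) = n − 4 = 1
  rank(A − (4)·I) = 3, so dim ker(A − (4)·I) = n − 3 = 2

Summary:
  λ = 0: algebraic multiplicity = 2, geometric multiplicity = 1
  λ = 4: algebraic multiplicity = 3, geometric multiplicity = 2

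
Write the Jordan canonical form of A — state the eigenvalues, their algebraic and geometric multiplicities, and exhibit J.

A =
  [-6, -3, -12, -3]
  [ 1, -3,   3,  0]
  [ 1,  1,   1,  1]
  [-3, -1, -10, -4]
J_3(-3) ⊕ J_1(-3)

The characteristic polynomial is
  det(x·I − A) = x^4 + 12*x^3 + 54*x^2 + 108*x + 81 = (x + 3)^4

Eigenvalues and multiplicities (the geometric multiplicity of λ is n − rank(A − λI), which equals the number of Jordan blocks for λ):
  λ = -3: algebraic multiplicity = 4, geometric multiplicity = 2

Determining the block sizes for each eigenvalue:
  λ = -3: with am = 4 and gm = 2, the partition is not yet determined (e.g. several partitions of 4 into 2 parts exist). Let N = A − (-3)·I. Computing rank(N^1) = 2, rank(N^2) = 1, rank(N^3) = 0; the number of blocks of size ≥ j is rank(N^{j−1}) − rank(N^j), giving [2, 1, 1]. So we have 1 block(s) of size 3, 1 block(s) of size 1 → block sizes [3, 1]

Assembling the blocks gives a Jordan form
J =
  [-3,  1,  0,  0]
  [ 0, -3,  1,  0]
  [ 0,  0, -3,  0]
  [ 0,  0,  0, -3]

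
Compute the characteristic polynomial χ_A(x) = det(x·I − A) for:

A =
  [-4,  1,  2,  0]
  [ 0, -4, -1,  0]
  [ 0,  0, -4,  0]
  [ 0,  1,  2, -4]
x^4 + 16*x^3 + 96*x^2 + 256*x + 256

Expanding det(x·I − A) (e.g. by cofactor expansion or by noting that A is similar to its Jordan form J, which has the same characteristic polynomial as A) gives
  χ_A(x) = x^4 + 16*x^3 + 96*x^2 + 256*x + 256
which factors as (x + 4)^4. The eigenvalues (with algebraic multiplicities) are λ = -4 with multiplicity 4.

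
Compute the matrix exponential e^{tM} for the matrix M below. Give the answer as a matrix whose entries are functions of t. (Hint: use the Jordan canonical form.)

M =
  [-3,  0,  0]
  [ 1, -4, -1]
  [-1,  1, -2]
e^{tM} =
  [exp(-3*t), 0, 0]
  [t*exp(-3*t), -t*exp(-3*t) + exp(-3*t), -t*exp(-3*t)]
  [-t*exp(-3*t), t*exp(-3*t), t*exp(-3*t) + exp(-3*t)]

Strategy: write M = P · J · P⁻¹ where J is a Jordan canonical form, so e^{tM} = P · e^{tJ} · P⁻¹, and e^{tJ} can be computed block-by-block.

M has Jordan form
J =
  [-3,  1,  0]
  [ 0, -3,  0]
  [ 0,  0, -3]
(up to reordering of blocks).

Per-block formulas:
  For a 1×1 block at λ = -3: exp(t · [-3]) = [e^(-3t)].
  For a 2×2 Jordan block J_2(-3): exp(t · J_2(-3)) = e^(-3t)·(I + t·N), where N is the 2×2 nilpotent shift.

After assembling e^{tJ} and conjugating by P, we get:

e^{tM} =
  [exp(-3*t), 0, 0]
  [t*exp(-3*t), -t*exp(-3*t) + exp(-3*t), -t*exp(-3*t)]
  [-t*exp(-3*t), t*exp(-3*t), t*exp(-3*t) + exp(-3*t)]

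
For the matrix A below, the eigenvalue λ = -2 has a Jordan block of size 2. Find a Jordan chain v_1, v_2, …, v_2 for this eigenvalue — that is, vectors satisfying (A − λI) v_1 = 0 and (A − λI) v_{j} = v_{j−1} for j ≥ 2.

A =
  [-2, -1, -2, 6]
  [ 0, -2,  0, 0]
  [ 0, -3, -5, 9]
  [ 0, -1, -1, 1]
A Jordan chain for λ = -2 of length 2:
v_1 = (-1, 0, -3, -1)ᵀ
v_2 = (0, 1, 0, 0)ᵀ

Let N = A − (-2)·I. We want v_2 with N^2 v_2 = 0 but N^1 v_2 ≠ 0; then v_{j-1} := N · v_j for j = 2, …, 2.

Pick v_2 = (0, 1, 0, 0)ᵀ.
Then v_1 = N · v_2 = (-1, 0, -3, -1)ᵀ.

Sanity check: (A − (-2)·I) v_1 = (0, 0, 0, 0)ᵀ = 0. ✓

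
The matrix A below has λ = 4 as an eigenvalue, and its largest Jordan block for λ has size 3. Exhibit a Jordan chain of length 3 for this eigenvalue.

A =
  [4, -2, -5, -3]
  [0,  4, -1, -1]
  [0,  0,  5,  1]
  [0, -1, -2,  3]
A Jordan chain for λ = 4 of length 3:
v_1 = (3, 1, -1, 1)ᵀ
v_2 = (-2, 0, 0, -1)ᵀ
v_3 = (0, 1, 0, 0)ᵀ

Let N = A − (4)·I. We want v_3 with N^3 v_3 = 0 but N^2 v_3 ≠ 0; then v_{j-1} := N · v_j for j = 3, …, 2.

Pick v_3 = (0, 1, 0, 0)ᵀ.
Then v_2 = N · v_3 = (-2, 0, 0, -1)ᵀ.
Then v_1 = N · v_2 = (3, 1, -1, 1)ᵀ.

Sanity check: (A − (4)·I) v_1 = (0, 0, 0, 0)ᵀ = 0. ✓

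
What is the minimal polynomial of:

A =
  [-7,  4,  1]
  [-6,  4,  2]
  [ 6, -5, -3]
x^3 + 6*x^2 + 9*x + 4

The characteristic polynomial is χ_A(x) = (x + 1)^2*(x + 4), so the eigenvalues are known. The minimal polynomial is
  m_A(x) = Π_λ (x − λ)^{k_λ}
where k_λ is the size of the *largest* Jordan block for λ (equivalently, the smallest k with (A − λI)^k v = 0 for every generalised eigenvector v of λ).

  λ = -4: largest Jordan block has size 1, contributing (x + 4)
  λ = -1: largest Jordan block has size 2, contributing (x + 1)^2

So m_A(x) = (x + 1)^2*(x + 4) = x^3 + 6*x^2 + 9*x + 4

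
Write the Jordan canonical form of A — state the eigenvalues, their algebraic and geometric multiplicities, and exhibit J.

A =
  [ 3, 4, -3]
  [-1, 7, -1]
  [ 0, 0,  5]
J_3(5)

The characteristic polynomial is
  det(x·I − A) = x^3 - 15*x^2 + 75*x - 125 = (x - 5)^3

Eigenvalues and multiplicities (the geometric multiplicity of λ is n − rank(A − λI), which equals the number of Jordan blocks for λ):
  λ = 5: algebraic multiplicity = 3, geometric multiplicity = 1

Determining the block sizes for each eigenvalue:
  λ = 5: one block (gm = 1), so the single block has size am = 3 → block sizes [3]

Assembling the blocks gives a Jordan form
J =
  [5, 1, 0]
  [0, 5, 1]
  [0, 0, 5]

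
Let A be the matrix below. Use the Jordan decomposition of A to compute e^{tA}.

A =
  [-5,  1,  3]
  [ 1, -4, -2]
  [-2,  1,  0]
e^{tA} =
  [-t^2*exp(-3*t)/2 - 2*t*exp(-3*t) + exp(-3*t), t*exp(-3*t), t^2*exp(-3*t)/2 + 3*t*exp(-3*t)]
  [t^2*exp(-3*t)/2 + t*exp(-3*t), -t*exp(-3*t) + exp(-3*t), -t^2*exp(-3*t)/2 - 2*t*exp(-3*t)]
  [-t^2*exp(-3*t)/2 - 2*t*exp(-3*t), t*exp(-3*t), t^2*exp(-3*t)/2 + 3*t*exp(-3*t) + exp(-3*t)]

Strategy: write A = P · J · P⁻¹ where J is a Jordan canonical form, so e^{tA} = P · e^{tJ} · P⁻¹, and e^{tJ} can be computed block-by-block.

A has Jordan form
J =
  [-3,  1,  0]
  [ 0, -3,  1]
  [ 0,  0, -3]
(up to reordering of blocks).

Per-block formulas:
  For a 3×3 Jordan block J_3(-3): exp(t · J_3(-3)) = e^(-3t)·(I + t·N + (t^2/2)·N^2), where N is the 3×3 nilpotent shift.

After assembling e^{tJ} and conjugating by P, we get:

e^{tA} =
  [-t^2*exp(-3*t)/2 - 2*t*exp(-3*t) + exp(-3*t), t*exp(-3*t), t^2*exp(-3*t)/2 + 3*t*exp(-3*t)]
  [t^2*exp(-3*t)/2 + t*exp(-3*t), -t*exp(-3*t) + exp(-3*t), -t^2*exp(-3*t)/2 - 2*t*exp(-3*t)]
  [-t^2*exp(-3*t)/2 - 2*t*exp(-3*t), t*exp(-3*t), t^2*exp(-3*t)/2 + 3*t*exp(-3*t) + exp(-3*t)]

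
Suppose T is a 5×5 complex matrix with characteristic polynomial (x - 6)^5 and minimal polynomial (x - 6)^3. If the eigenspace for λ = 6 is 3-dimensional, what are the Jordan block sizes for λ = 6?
Block sizes for λ = 6: [3, 1, 1]

Step 1 — from the characteristic polynomial, algebraic multiplicity of λ = 6 is 5. From dim ker(T − (6)·I) = 3, there are exactly 3 Jordan blocks for λ = 6.
Step 2 — from the minimal polynomial, the factor (x − 6)^3 tells us the largest block for λ = 6 has size 3.
Step 3 — with total size 5, 3 blocks, and largest block 3, the block sizes (in nonincreasing order) are [3, 1, 1].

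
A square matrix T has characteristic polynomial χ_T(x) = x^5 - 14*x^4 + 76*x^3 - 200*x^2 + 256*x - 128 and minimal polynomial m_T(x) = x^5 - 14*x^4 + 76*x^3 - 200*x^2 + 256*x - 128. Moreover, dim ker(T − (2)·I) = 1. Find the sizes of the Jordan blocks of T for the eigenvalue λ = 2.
Block sizes for λ = 2: [3]

Step 1 — from the characteristic polynomial, algebraic multiplicity of λ = 2 is 3. From dim ker(T − (2)·I) = 1, there are exactly 1 Jordan blocks for λ = 2.
Step 2 — from the minimal polynomial, the factor (x − 2)^3 tells us the largest block for λ = 2 has size 3.
Step 3 — with total size 3, 1 blocks, and largest block 3, the block sizes (in nonincreasing order) are [3].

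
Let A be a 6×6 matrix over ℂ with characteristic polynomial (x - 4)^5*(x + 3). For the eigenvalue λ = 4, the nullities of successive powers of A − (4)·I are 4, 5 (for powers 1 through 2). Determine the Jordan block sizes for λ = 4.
Block sizes for λ = 4: [2, 1, 1, 1]

From the dimensions of kernels of powers, the number of Jordan blocks of size at least j is d_j − d_{j−1} where d_j = dim ker(N^j) (with d_0 = 0). Computing the differences gives [4, 1].
The number of blocks of size exactly k is (#blocks of size ≥ k) − (#blocks of size ≥ k + 1), so the partition is: 3 block(s) of size 1, 1 block(s) of size 2.
In nonincreasing order the block sizes are [2, 1, 1, 1].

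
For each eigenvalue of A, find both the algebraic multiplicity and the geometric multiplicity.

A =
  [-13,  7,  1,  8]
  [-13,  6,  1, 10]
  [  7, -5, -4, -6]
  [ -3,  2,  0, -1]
λ = -3: alg = 4, geom = 2

Step 1 — factor the characteristic polynomial to read off the algebraic multiplicities:
  χ_A(x) = (x + 3)^4

Step 2 — compute geometric multiplicities via the rank-nullity identity g(λ) = n − rank(A − λI):
  rank(A − (-3)·I) = 2, so dim ker(A − (-3)·I) = n − 2 = 2

Summary:
  λ = -3: algebraic multiplicity = 4, geometric multiplicity = 2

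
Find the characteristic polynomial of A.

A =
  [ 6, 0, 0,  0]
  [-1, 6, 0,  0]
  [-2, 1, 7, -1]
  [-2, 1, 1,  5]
x^4 - 24*x^3 + 216*x^2 - 864*x + 1296

Expanding det(x·I − A) (e.g. by cofactor expansion or by noting that A is similar to its Jordan form J, which has the same characteristic polynomial as A) gives
  χ_A(x) = x^4 - 24*x^3 + 216*x^2 - 864*x + 1296
which factors as (x - 6)^4. The eigenvalues (with algebraic multiplicities) are λ = 6 with multiplicity 4.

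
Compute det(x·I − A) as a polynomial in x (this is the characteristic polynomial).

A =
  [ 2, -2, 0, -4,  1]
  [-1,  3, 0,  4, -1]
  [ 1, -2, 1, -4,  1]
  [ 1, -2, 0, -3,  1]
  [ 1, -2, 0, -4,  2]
x^5 - 5*x^4 + 10*x^3 - 10*x^2 + 5*x - 1

Expanding det(x·I − A) (e.g. by cofactor expansion or by noting that A is similar to its Jordan form J, which has the same characteristic polynomial as A) gives
  χ_A(x) = x^5 - 5*x^4 + 10*x^3 - 10*x^2 + 5*x - 1
which factors as (x - 1)^5. The eigenvalues (with algebraic multiplicities) are λ = 1 with multiplicity 5.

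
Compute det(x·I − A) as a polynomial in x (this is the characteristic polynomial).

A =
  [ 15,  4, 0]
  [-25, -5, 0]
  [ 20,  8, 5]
x^3 - 15*x^2 + 75*x - 125

Expanding det(x·I − A) (e.g. by cofactor expansion or by noting that A is similar to its Jordan form J, which has the same characteristic polynomial as A) gives
  χ_A(x) = x^3 - 15*x^2 + 75*x - 125
which factors as (x - 5)^3. The eigenvalues (with algebraic multiplicities) are λ = 5 with multiplicity 3.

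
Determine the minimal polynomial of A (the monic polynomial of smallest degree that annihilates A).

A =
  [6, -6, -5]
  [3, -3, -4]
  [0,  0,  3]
x^3 - 6*x^2 + 9*x

The characteristic polynomial is χ_A(x) = x*(x - 3)^2, so the eigenvalues are known. The minimal polynomial is
  m_A(x) = Π_λ (x − λ)^{k_λ}
where k_λ is the size of the *largest* Jordan block for λ (equivalently, the smallest k with (A − λI)^k v = 0 for every generalised eigenvector v of λ).

  λ = 0: largest Jordan block has size 1, contributing (x − 0)
  λ = 3: largest Jordan block has size 2, contributing (x − 3)^2

So m_A(x) = x*(x - 3)^2 = x^3 - 6*x^2 + 9*x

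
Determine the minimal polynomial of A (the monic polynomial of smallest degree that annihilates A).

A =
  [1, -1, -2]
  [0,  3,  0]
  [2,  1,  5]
x^2 - 6*x + 9

The characteristic polynomial is χ_A(x) = (x - 3)^3, so the eigenvalues are known. The minimal polynomial is
  m_A(x) = Π_λ (x − λ)^{k_λ}
where k_λ is the size of the *largest* Jordan block for λ (equivalently, the smallest k with (A − λI)^k v = 0 for every generalised eigenvector v of λ).

  λ = 3: largest Jordan block has size 2, contributing (x − 3)^2

So m_A(x) = (x - 3)^2 = x^2 - 6*x + 9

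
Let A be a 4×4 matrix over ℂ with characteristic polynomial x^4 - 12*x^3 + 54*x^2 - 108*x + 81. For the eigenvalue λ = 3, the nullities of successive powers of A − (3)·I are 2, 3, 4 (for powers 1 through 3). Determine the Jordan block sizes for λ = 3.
Block sizes for λ = 3: [3, 1]

From the dimensions of kernels of powers, the number of Jordan blocks of size at least j is d_j − d_{j−1} where d_j = dim ker(N^j) (with d_0 = 0). Computing the differences gives [2, 1, 1].
The number of blocks of size exactly k is (#blocks of size ≥ k) − (#blocks of size ≥ k + 1), so the partition is: 1 block(s) of size 1, 1 block(s) of size 3.
In nonincreasing order the block sizes are [3, 1].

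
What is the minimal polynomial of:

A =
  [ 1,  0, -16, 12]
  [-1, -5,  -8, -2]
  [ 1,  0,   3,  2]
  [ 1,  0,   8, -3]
x^3 - x^2 - 21*x + 45

The characteristic polynomial is χ_A(x) = (x - 3)^2*(x + 5)^2, so the eigenvalues are known. The minimal polynomial is
  m_A(x) = Π_λ (x − λ)^{k_λ}
where k_λ is the size of the *largest* Jordan block for λ (equivalently, the smallest k with (A − λI)^k v = 0 for every generalised eigenvector v of λ).

  λ = -5: largest Jordan block has size 1, contributing (x + 5)
  λ = 3: largest Jordan block has size 2, contributing (x − 3)^2

So m_A(x) = (x - 3)^2*(x + 5) = x^3 - x^2 - 21*x + 45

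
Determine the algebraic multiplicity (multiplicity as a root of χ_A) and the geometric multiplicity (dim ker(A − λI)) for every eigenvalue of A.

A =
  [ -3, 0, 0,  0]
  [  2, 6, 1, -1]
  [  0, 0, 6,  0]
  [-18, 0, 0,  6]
λ = -3: alg = 1, geom = 1; λ = 6: alg = 3, geom = 2

Step 1 — factor the characteristic polynomial to read off the algebraic multiplicities:
  χ_A(x) = (x - 6)^3*(x + 3)

Step 2 — compute geometric multiplicities via the rank-nullity identity g(λ) = n − rank(A − λI):
  rank(A − (-3)·I) = 3, so dim ker(A − (-3)·I) = n − 3 = 1
  rank(A − (6)·I) = 2, so dim ker(A − (6)·I) = n − 2 = 2

Summary:
  λ = -3: algebraic multiplicity = 1, geometric multiplicity = 1
  λ = 6: algebraic multiplicity = 3, geometric multiplicity = 2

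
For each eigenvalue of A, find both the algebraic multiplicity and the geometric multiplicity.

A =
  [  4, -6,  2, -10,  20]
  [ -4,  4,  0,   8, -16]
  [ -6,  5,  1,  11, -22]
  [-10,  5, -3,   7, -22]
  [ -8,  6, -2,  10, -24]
λ = -4: alg = 2, geom = 2; λ = 0: alg = 3, geom = 2

Step 1 — factor the characteristic polynomial to read off the algebraic multiplicities:
  χ_A(x) = x^3*(x + 4)^2

Step 2 — compute geometric multiplicities via the rank-nullity identity g(λ) = n − rank(A − λI):
  rank(A − (-4)·I) = 3, so dim ker(A − (-4)·I) = n − 3 = 2
  rank(A − (0)·I) = 3, so dim ker(A − (0)·I) = n − 3 = 2

Summary:
  λ = -4: algebraic multiplicity = 2, geometric multiplicity = 2
  λ = 0: algebraic multiplicity = 3, geometric multiplicity = 2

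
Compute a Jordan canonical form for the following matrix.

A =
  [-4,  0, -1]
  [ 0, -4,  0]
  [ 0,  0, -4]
J_2(-4) ⊕ J_1(-4)

The characteristic polynomial is
  det(x·I − A) = x^3 + 12*x^2 + 48*x + 64 = (x + 4)^3

Eigenvalues and multiplicities (the geometric multiplicity of λ is n − rank(A − λI), which equals the number of Jordan blocks for λ):
  λ = -4: algebraic multiplicity = 3, geometric multiplicity = 2

Determining the block sizes for each eigenvalue:
  λ = -4: 2 blocks summing to 3 forces exactly one block of size 2 and the rest size 1 → block sizes [2, 1]

Assembling the blocks gives a Jordan form
J =
  [-4,  1,  0]
  [ 0, -4,  0]
  [ 0,  0, -4]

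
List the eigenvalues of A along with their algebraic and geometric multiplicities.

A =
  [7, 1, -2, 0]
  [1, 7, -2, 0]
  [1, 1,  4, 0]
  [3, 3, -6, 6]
λ = 6: alg = 4, geom = 3

Step 1 — factor the characteristic polynomial to read off the algebraic multiplicities:
  χ_A(x) = (x - 6)^4

Step 2 — compute geometric multiplicities via the rank-nullity identity g(λ) = n − rank(A − λI):
  rank(A − (6)·I) = 1, so dim ker(A − (6)·I) = n − 1 = 3

Summary:
  λ = 6: algebraic multiplicity = 4, geometric multiplicity = 3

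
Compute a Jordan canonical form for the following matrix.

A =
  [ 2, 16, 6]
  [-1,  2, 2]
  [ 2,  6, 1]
J_2(0) ⊕ J_1(5)

The characteristic polynomial is
  det(x·I − A) = x^3 - 5*x^2 = x^2*(x - 5)

Eigenvalues and multiplicities (the geometric multiplicity of λ is n − rank(A − λI), which equals the number of Jordan blocks for λ):
  λ = 0: algebraic multiplicity = 2, geometric multiplicity = 1
  λ = 5: algebraic multiplicity = 1, geometric multiplicity = 1

Determining the block sizes for each eigenvalue:
  λ = 0: one block (gm = 1), so the single block has size am = 2 → block sizes [2]
  λ = 5: one block (gm = 1), so the single block has size am = 1 → block sizes [1]

Assembling the blocks gives a Jordan form
J =
  [0, 1, 0]
  [0, 0, 0]
  [0, 0, 5]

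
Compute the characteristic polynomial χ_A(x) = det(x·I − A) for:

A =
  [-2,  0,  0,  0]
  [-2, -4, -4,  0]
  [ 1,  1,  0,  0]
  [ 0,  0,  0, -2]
x^4 + 8*x^3 + 24*x^2 + 32*x + 16

Expanding det(x·I − A) (e.g. by cofactor expansion or by noting that A is similar to its Jordan form J, which has the same characteristic polynomial as A) gives
  χ_A(x) = x^4 + 8*x^3 + 24*x^2 + 32*x + 16
which factors as (x + 2)^4. The eigenvalues (with algebraic multiplicities) are λ = -2 with multiplicity 4.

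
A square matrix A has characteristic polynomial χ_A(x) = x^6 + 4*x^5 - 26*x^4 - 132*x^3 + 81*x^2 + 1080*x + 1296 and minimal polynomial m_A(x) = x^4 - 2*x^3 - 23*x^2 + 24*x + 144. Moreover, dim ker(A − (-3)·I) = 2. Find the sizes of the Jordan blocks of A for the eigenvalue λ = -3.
Block sizes for λ = -3: [2, 2]

Step 1 — from the characteristic polynomial, algebraic multiplicity of λ = -3 is 4. From dim ker(A − (-3)·I) = 2, there are exactly 2 Jordan blocks for λ = -3.
Step 2 — from the minimal polynomial, the factor (x + 3)^2 tells us the largest block for λ = -3 has size 2.
Step 3 — with total size 4, 2 blocks, and largest block 2, the block sizes (in nonincreasing order) are [2, 2].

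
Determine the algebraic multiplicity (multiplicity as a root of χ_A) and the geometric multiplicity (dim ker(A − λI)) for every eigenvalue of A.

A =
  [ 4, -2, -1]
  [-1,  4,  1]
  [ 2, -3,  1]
λ = 3: alg = 3, geom = 1

Step 1 — factor the characteristic polynomial to read off the algebraic multiplicities:
  χ_A(x) = (x - 3)^3

Step 2 — compute geometric multiplicities via the rank-nullity identity g(λ) = n − rank(A − λI):
  rank(A − (3)·I) = 2, so dim ker(A − (3)·I) = n − 2 = 1

Summary:
  λ = 3: algebraic multiplicity = 3, geometric multiplicity = 1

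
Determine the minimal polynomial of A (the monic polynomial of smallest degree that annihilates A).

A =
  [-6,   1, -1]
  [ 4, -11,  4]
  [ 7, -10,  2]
x^3 + 15*x^2 + 75*x + 125

The characteristic polynomial is χ_A(x) = (x + 5)^3, so the eigenvalues are known. The minimal polynomial is
  m_A(x) = Π_λ (x − λ)^{k_λ}
where k_λ is the size of the *largest* Jordan block for λ (equivalently, the smallest k with (A − λI)^k v = 0 for every generalised eigenvector v of λ).

  λ = -5: largest Jordan block has size 3, contributing (x + 5)^3

So m_A(x) = (x + 5)^3 = x^3 + 15*x^2 + 75*x + 125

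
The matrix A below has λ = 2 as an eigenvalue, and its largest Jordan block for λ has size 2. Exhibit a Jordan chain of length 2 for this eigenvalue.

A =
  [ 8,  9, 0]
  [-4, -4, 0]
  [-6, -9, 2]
A Jordan chain for λ = 2 of length 2:
v_1 = (6, -4, -6)ᵀ
v_2 = (1, 0, 0)ᵀ

Let N = A − (2)·I. We want v_2 with N^2 v_2 = 0 but N^1 v_2 ≠ 0; then v_{j-1} := N · v_j for j = 2, …, 2.

Pick v_2 = (1, 0, 0)ᵀ.
Then v_1 = N · v_2 = (6, -4, -6)ᵀ.

Sanity check: (A − (2)·I) v_1 = (0, 0, 0)ᵀ = 0. ✓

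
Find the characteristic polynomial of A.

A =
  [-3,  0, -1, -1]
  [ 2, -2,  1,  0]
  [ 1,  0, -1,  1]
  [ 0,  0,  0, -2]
x^4 + 8*x^3 + 24*x^2 + 32*x + 16

Expanding det(x·I − A) (e.g. by cofactor expansion or by noting that A is similar to its Jordan form J, which has the same characteristic polynomial as A) gives
  χ_A(x) = x^4 + 8*x^3 + 24*x^2 + 32*x + 16
which factors as (x + 2)^4. The eigenvalues (with algebraic multiplicities) are λ = -2 with multiplicity 4.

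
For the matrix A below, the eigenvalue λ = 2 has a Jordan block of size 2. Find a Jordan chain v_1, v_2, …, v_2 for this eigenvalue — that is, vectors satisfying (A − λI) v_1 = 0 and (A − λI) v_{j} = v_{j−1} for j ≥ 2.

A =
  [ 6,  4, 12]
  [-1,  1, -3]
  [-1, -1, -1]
A Jordan chain for λ = 2 of length 2:
v_1 = (4, -1, -1)ᵀ
v_2 = (1, 0, 0)ᵀ

Let N = A − (2)·I. We want v_2 with N^2 v_2 = 0 but N^1 v_2 ≠ 0; then v_{j-1} := N · v_j for j = 2, …, 2.

Pick v_2 = (1, 0, 0)ᵀ.
Then v_1 = N · v_2 = (4, -1, -1)ᵀ.

Sanity check: (A − (2)·I) v_1 = (0, 0, 0)ᵀ = 0. ✓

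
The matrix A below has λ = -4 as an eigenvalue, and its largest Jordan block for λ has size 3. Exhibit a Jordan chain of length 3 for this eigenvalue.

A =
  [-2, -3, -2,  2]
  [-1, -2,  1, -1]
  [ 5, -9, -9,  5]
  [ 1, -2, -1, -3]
A Jordan chain for λ = -4 of length 3:
v_1 = (-1, 0, -1, 0)ᵀ
v_2 = (2, -1, 5, 1)ᵀ
v_3 = (1, 0, 0, 0)ᵀ

Let N = A − (-4)·I. We want v_3 with N^3 v_3 = 0 but N^2 v_3 ≠ 0; then v_{j-1} := N · v_j for j = 3, …, 2.

Pick v_3 = (1, 0, 0, 0)ᵀ.
Then v_2 = N · v_3 = (2, -1, 5, 1)ᵀ.
Then v_1 = N · v_2 = (-1, 0, -1, 0)ᵀ.

Sanity check: (A − (-4)·I) v_1 = (0, 0, 0, 0)ᵀ = 0. ✓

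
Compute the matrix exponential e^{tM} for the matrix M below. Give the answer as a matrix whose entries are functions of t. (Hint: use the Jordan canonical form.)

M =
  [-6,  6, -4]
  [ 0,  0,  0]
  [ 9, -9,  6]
e^{tM} =
  [1 - 6*t, 6*t, -4*t]
  [0, 1, 0]
  [9*t, -9*t, 6*t + 1]

Strategy: write M = P · J · P⁻¹ where J is a Jordan canonical form, so e^{tM} = P · e^{tJ} · P⁻¹, and e^{tJ} can be computed block-by-block.

M has Jordan form
J =
  [0, 1, 0]
  [0, 0, 0]
  [0, 0, 0]
(up to reordering of blocks).

Per-block formulas:
  For a 2×2 Jordan block J_2(0): exp(t · J_2(0)) = e^(0t)·(I + t·N), where N is the 2×2 nilpotent shift.
  For a 1×1 block at λ = 0: exp(t · [0]) = [e^(0t)].

After assembling e^{tJ} and conjugating by P, we get:

e^{tM} =
  [1 - 6*t, 6*t, -4*t]
  [0, 1, 0]
  [9*t, -9*t, 6*t + 1]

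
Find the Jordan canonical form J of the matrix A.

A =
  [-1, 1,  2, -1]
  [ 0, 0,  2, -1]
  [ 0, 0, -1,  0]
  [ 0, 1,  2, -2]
J_2(-1) ⊕ J_1(-1) ⊕ J_1(-1)

The characteristic polynomial is
  det(x·I − A) = x^4 + 4*x^3 + 6*x^2 + 4*x + 1 = (x + 1)^4

Eigenvalues and multiplicities (the geometric multiplicity of λ is n − rank(A − λI), which equals the number of Jordan blocks for λ):
  λ = -1: algebraic multiplicity = 4, geometric multiplicity = 3

Determining the block sizes for each eigenvalue:
  λ = -1: 3 blocks summing to 4 forces exactly one block of size 2 and the rest size 1 → block sizes [2, 1, 1]

Assembling the blocks gives a Jordan form
J =
  [-1,  1,  0,  0]
  [ 0, -1,  0,  0]
  [ 0,  0, -1,  0]
  [ 0,  0,  0, -1]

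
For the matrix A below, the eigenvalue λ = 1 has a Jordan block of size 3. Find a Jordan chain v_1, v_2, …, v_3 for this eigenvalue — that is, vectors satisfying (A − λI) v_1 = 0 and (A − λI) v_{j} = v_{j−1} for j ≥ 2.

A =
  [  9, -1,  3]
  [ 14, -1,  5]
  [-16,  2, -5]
A Jordan chain for λ = 1 of length 3:
v_1 = (2, 4, -4)ᵀ
v_2 = (8, 14, -16)ᵀ
v_3 = (1, 0, 0)ᵀ

Let N = A − (1)·I. We want v_3 with N^3 v_3 = 0 but N^2 v_3 ≠ 0; then v_{j-1} := N · v_j for j = 3, …, 2.

Pick v_3 = (1, 0, 0)ᵀ.
Then v_2 = N · v_3 = (8, 14, -16)ᵀ.
Then v_1 = N · v_2 = (2, 4, -4)ᵀ.

Sanity check: (A − (1)·I) v_1 = (0, 0, 0)ᵀ = 0. ✓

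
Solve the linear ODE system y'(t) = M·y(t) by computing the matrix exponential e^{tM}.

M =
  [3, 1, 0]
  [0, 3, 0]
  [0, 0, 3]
e^{tM} =
  [exp(3*t), t*exp(3*t), 0]
  [0, exp(3*t), 0]
  [0, 0, exp(3*t)]

Strategy: write M = P · J · P⁻¹ where J is a Jordan canonical form, so e^{tM} = P · e^{tJ} · P⁻¹, and e^{tJ} can be computed block-by-block.

M has Jordan form
J =
  [3, 1, 0]
  [0, 3, 0]
  [0, 0, 3]
(up to reordering of blocks).

Per-block formulas:
  For a 2×2 Jordan block J_2(3): exp(t · J_2(3)) = e^(3t)·(I + t·N), where N is the 2×2 nilpotent shift.
  For a 1×1 block at λ = 3: exp(t · [3]) = [e^(3t)].

After assembling e^{tJ} and conjugating by P, we get:

e^{tM} =
  [exp(3*t), t*exp(3*t), 0]
  [0, exp(3*t), 0]
  [0, 0, exp(3*t)]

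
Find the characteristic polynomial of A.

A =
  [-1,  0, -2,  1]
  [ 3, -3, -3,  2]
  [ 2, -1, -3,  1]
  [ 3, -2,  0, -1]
x^4 + 8*x^3 + 24*x^2 + 32*x + 16

Expanding det(x·I − A) (e.g. by cofactor expansion or by noting that A is similar to its Jordan form J, which has the same characteristic polynomial as A) gives
  χ_A(x) = x^4 + 8*x^3 + 24*x^2 + 32*x + 16
which factors as (x + 2)^4. The eigenvalues (with algebraic multiplicities) are λ = -2 with multiplicity 4.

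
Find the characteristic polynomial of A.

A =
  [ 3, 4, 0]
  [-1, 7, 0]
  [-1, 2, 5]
x^3 - 15*x^2 + 75*x - 125

Expanding det(x·I − A) (e.g. by cofactor expansion or by noting that A is similar to its Jordan form J, which has the same characteristic polynomial as A) gives
  χ_A(x) = x^3 - 15*x^2 + 75*x - 125
which factors as (x - 5)^3. The eigenvalues (with algebraic multiplicities) are λ = 5 with multiplicity 3.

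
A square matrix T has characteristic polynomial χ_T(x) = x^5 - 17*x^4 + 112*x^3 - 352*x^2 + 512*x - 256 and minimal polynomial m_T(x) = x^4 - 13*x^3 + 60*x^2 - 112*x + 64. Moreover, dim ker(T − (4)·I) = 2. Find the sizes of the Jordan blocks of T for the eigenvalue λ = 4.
Block sizes for λ = 4: [3, 1]

Step 1 — from the characteristic polynomial, algebraic multiplicity of λ = 4 is 4. From dim ker(T − (4)·I) = 2, there are exactly 2 Jordan blocks for λ = 4.
Step 2 — from the minimal polynomial, the factor (x − 4)^3 tells us the largest block for λ = 4 has size 3.
Step 3 — with total size 4, 2 blocks, and largest block 3, the block sizes (in nonincreasing order) are [3, 1].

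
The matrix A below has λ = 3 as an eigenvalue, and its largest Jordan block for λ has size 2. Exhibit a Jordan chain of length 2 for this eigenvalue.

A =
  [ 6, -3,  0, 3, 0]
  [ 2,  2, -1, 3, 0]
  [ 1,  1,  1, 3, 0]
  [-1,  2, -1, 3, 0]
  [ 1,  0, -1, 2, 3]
A Jordan chain for λ = 3 of length 2:
v_1 = (3, 2, 1, -1, 1)ᵀ
v_2 = (1, 0, 0, 0, 0)ᵀ

Let N = A − (3)·I. We want v_2 with N^2 v_2 = 0 but N^1 v_2 ≠ 0; then v_{j-1} := N · v_j for j = 2, …, 2.

Pick v_2 = (1, 0, 0, 0, 0)ᵀ.
Then v_1 = N · v_2 = (3, 2, 1, -1, 1)ᵀ.

Sanity check: (A − (3)·I) v_1 = (0, 0, 0, 0, 0)ᵀ = 0. ✓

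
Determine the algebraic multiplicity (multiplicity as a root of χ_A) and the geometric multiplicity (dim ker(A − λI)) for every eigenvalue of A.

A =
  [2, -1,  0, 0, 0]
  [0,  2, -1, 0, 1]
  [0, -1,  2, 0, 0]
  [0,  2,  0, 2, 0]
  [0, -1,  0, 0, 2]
λ = 2: alg = 5, geom = 3

Step 1 — factor the characteristic polynomial to read off the algebraic multiplicities:
  χ_A(x) = (x - 2)^5

Step 2 — compute geometric multiplicities via the rank-nullity identity g(λ) = n − rank(A − λI):
  rank(A − (2)·I) = 2, so dim ker(A − (2)·I) = n − 2 = 3

Summary:
  λ = 2: algebraic multiplicity = 5, geometric multiplicity = 3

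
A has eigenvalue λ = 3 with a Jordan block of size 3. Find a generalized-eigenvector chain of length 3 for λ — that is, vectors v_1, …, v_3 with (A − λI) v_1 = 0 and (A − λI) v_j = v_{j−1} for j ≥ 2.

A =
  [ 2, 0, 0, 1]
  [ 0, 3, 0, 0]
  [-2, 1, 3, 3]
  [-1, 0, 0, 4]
A Jordan chain for λ = 3 of length 3:
v_1 = (0, 0, -1, 0)ᵀ
v_2 = (-1, 0, -2, -1)ᵀ
v_3 = (1, 0, 0, 0)ᵀ

Let N = A − (3)·I. We want v_3 with N^3 v_3 = 0 but N^2 v_3 ≠ 0; then v_{j-1} := N · v_j for j = 3, …, 2.

Pick v_3 = (1, 0, 0, 0)ᵀ.
Then v_2 = N · v_3 = (-1, 0, -2, -1)ᵀ.
Then v_1 = N · v_2 = (0, 0, -1, 0)ᵀ.

Sanity check: (A − (3)·I) v_1 = (0, 0, 0, 0)ᵀ = 0. ✓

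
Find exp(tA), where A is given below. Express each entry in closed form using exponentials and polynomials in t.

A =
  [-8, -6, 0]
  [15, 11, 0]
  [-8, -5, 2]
e^{tA} =
  [-9*exp(2*t) + 10*exp(t), -6*exp(2*t) + 6*exp(t), 0]
  [15*exp(2*t) - 15*exp(t), 10*exp(2*t) - 9*exp(t), 0]
  [-3*t*exp(2*t) - 5*exp(2*t) + 5*exp(t), -2*t*exp(2*t) - 3*exp(2*t) + 3*exp(t), exp(2*t)]

Strategy: write A = P · J · P⁻¹ where J is a Jordan canonical form, so e^{tA} = P · e^{tJ} · P⁻¹, and e^{tJ} can be computed block-by-block.

A has Jordan form
J =
  [1, 0, 0]
  [0, 2, 1]
  [0, 0, 2]
(up to reordering of blocks).

Per-block formulas:
  For a 2×2 Jordan block J_2(2): exp(t · J_2(2)) = e^(2t)·(I + t·N), where N is the 2×2 nilpotent shift.
  For a 1×1 block at λ = 1: exp(t · [1]) = [e^(1t)].

After assembling e^{tJ} and conjugating by P, we get:

e^{tA} =
  [-9*exp(2*t) + 10*exp(t), -6*exp(2*t) + 6*exp(t), 0]
  [15*exp(2*t) - 15*exp(t), 10*exp(2*t) - 9*exp(t), 0]
  [-3*t*exp(2*t) - 5*exp(2*t) + 5*exp(t), -2*t*exp(2*t) - 3*exp(2*t) + 3*exp(t), exp(2*t)]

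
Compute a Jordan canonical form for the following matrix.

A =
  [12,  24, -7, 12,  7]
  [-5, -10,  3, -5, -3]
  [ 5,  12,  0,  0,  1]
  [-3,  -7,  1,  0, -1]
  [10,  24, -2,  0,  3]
J_2(1) ⊕ J_2(1) ⊕ J_1(1)

The characteristic polynomial is
  det(x·I − A) = x^5 - 5*x^4 + 10*x^3 - 10*x^2 + 5*x - 1 = (x - 1)^5

Eigenvalues and multiplicities (the geometric multiplicity of λ is n − rank(A − λI), which equals the number of Jordan blocks for λ):
  λ = 1: algebraic multiplicity = 5, geometric multiplicity = 3

Determining the block sizes for each eigenvalue:
  λ = 1: with am = 5 and gm = 3, the partition is not yet determined (e.g. several partitions of 5 into 3 parts exist). Let N = A − (1)·I. Computing rank(N^1) = 2, rank(N^2) = 0; the number of blocks of size ≥ j is rank(N^{j−1}) − rank(N^j), giving [3, 2]. So we have 2 block(s) of size 2, 1 block(s) of size 1 → block sizes [2, 2, 1]

Assembling the blocks gives a Jordan form
J =
  [1, 1, 0, 0, 0]
  [0, 1, 0, 0, 0]
  [0, 0, 1, 1, 0]
  [0, 0, 0, 1, 0]
  [0, 0, 0, 0, 1]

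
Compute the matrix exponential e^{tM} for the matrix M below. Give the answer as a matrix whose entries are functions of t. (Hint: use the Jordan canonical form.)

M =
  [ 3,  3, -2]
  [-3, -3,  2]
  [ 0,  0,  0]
e^{tM} =
  [3*t + 1, 3*t, -2*t]
  [-3*t, 1 - 3*t, 2*t]
  [0, 0, 1]

Strategy: write M = P · J · P⁻¹ where J is a Jordan canonical form, so e^{tM} = P · e^{tJ} · P⁻¹, and e^{tJ} can be computed block-by-block.

M has Jordan form
J =
  [0, 1, 0]
  [0, 0, 0]
  [0, 0, 0]
(up to reordering of blocks).

Per-block formulas:
  For a 1×1 block at λ = 0: exp(t · [0]) = [e^(0t)].
  For a 2×2 Jordan block J_2(0): exp(t · J_2(0)) = e^(0t)·(I + t·N), where N is the 2×2 nilpotent shift.

After assembling e^{tJ} and conjugating by P, we get:

e^{tM} =
  [3*t + 1, 3*t, -2*t]
  [-3*t, 1 - 3*t, 2*t]
  [0, 0, 1]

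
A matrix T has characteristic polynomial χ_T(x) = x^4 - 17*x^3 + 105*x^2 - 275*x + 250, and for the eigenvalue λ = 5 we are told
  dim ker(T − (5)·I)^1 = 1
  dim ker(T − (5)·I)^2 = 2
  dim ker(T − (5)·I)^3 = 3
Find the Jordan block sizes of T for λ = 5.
Block sizes for λ = 5: [3]

From the dimensions of kernels of powers, the number of Jordan blocks of size at least j is d_j − d_{j−1} where d_j = dim ker(N^j) (with d_0 = 0). Computing the differences gives [1, 1, 1].
The number of blocks of size exactly k is (#blocks of size ≥ k) − (#blocks of size ≥ k + 1), so the partition is: 1 block(s) of size 3.
In nonincreasing order the block sizes are [3].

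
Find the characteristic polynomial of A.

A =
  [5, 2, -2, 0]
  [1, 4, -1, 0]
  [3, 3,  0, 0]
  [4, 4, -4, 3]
x^4 - 12*x^3 + 54*x^2 - 108*x + 81

Expanding det(x·I − A) (e.g. by cofactor expansion or by noting that A is similar to its Jordan form J, which has the same characteristic polynomial as A) gives
  χ_A(x) = x^4 - 12*x^3 + 54*x^2 - 108*x + 81
which factors as (x - 3)^4. The eigenvalues (with algebraic multiplicities) are λ = 3 with multiplicity 4.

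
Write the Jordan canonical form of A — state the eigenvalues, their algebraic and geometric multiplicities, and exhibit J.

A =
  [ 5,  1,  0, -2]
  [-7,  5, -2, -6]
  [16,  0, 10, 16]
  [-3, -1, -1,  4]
J_2(6) ⊕ J_2(6)

The characteristic polynomial is
  det(x·I − A) = x^4 - 24*x^3 + 216*x^2 - 864*x + 1296 = (x - 6)^4

Eigenvalues and multiplicities (the geometric multiplicity of λ is n − rank(A − λI), which equals the number of Jordan blocks for λ):
  λ = 6: algebraic multiplicity = 4, geometric multiplicity = 2

Determining the block sizes for each eigenvalue:
  λ = 6: with am = 4 and gm = 2, the partition is not yet determined (e.g. several partitions of 4 into 2 parts exist). Let N = A − (6)·I. Computing rank(N^1) = 2, rank(N^2) = 0; the number of blocks of size ≥ j is rank(N^{j−1}) − rank(N^j), giving [2, 2]. So we have 2 block(s) of size 2 → block sizes [2, 2]

Assembling the blocks gives a Jordan form
J =
  [6, 1, 0, 0]
  [0, 6, 0, 0]
  [0, 0, 6, 1]
  [0, 0, 0, 6]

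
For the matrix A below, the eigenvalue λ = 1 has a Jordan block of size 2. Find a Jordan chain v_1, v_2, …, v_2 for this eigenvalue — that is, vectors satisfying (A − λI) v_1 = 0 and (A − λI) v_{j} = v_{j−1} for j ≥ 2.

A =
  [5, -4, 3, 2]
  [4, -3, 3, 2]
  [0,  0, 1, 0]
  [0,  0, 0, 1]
A Jordan chain for λ = 1 of length 2:
v_1 = (4, 4, 0, 0)ᵀ
v_2 = (1, 0, 0, 0)ᵀ

Let N = A − (1)·I. We want v_2 with N^2 v_2 = 0 but N^1 v_2 ≠ 0; then v_{j-1} := N · v_j for j = 2, …, 2.

Pick v_2 = (1, 0, 0, 0)ᵀ.
Then v_1 = N · v_2 = (4, 4, 0, 0)ᵀ.

Sanity check: (A − (1)·I) v_1 = (0, 0, 0, 0)ᵀ = 0. ✓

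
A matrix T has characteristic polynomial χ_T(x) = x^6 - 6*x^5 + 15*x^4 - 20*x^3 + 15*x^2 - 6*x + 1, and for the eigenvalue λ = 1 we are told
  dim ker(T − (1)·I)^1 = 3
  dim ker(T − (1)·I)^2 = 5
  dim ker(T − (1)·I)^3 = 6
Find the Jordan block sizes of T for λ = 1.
Block sizes for λ = 1: [3, 2, 1]

From the dimensions of kernels of powers, the number of Jordan blocks of size at least j is d_j − d_{j−1} where d_j = dim ker(N^j) (with d_0 = 0). Computing the differences gives [3, 2, 1].
The number of blocks of size exactly k is (#blocks of size ≥ k) − (#blocks of size ≥ k + 1), so the partition is: 1 block(s) of size 1, 1 block(s) of size 2, 1 block(s) of size 3.
In nonincreasing order the block sizes are [3, 2, 1].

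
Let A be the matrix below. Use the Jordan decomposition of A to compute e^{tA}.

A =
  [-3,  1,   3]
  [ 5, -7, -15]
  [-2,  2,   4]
e^{tA} =
  [-t*exp(-2*t) + exp(-2*t), t*exp(-2*t), 3*t*exp(-2*t)]
  [5*t*exp(-2*t), -5*t*exp(-2*t) + exp(-2*t), -15*t*exp(-2*t)]
  [-2*t*exp(-2*t), 2*t*exp(-2*t), 6*t*exp(-2*t) + exp(-2*t)]

Strategy: write A = P · J · P⁻¹ where J is a Jordan canonical form, so e^{tA} = P · e^{tJ} · P⁻¹, and e^{tJ} can be computed block-by-block.

A has Jordan form
J =
  [-2,  1,  0]
  [ 0, -2,  0]
  [ 0,  0, -2]
(up to reordering of blocks).

Per-block formulas:
  For a 1×1 block at λ = -2: exp(t · [-2]) = [e^(-2t)].
  For a 2×2 Jordan block J_2(-2): exp(t · J_2(-2)) = e^(-2t)·(I + t·N), where N is the 2×2 nilpotent shift.

After assembling e^{tJ} and conjugating by P, we get:

e^{tA} =
  [-t*exp(-2*t) + exp(-2*t), t*exp(-2*t), 3*t*exp(-2*t)]
  [5*t*exp(-2*t), -5*t*exp(-2*t) + exp(-2*t), -15*t*exp(-2*t)]
  [-2*t*exp(-2*t), 2*t*exp(-2*t), 6*t*exp(-2*t) + exp(-2*t)]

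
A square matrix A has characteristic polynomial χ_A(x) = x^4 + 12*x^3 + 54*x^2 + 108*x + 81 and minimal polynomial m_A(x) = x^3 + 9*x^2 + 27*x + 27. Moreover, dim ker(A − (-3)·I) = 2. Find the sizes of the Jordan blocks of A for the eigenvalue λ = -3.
Block sizes for λ = -3: [3, 1]

Step 1 — from the characteristic polynomial, algebraic multiplicity of λ = -3 is 4. From dim ker(A − (-3)·I) = 2, there are exactly 2 Jordan blocks for λ = -3.
Step 2 — from the minimal polynomial, the factor (x + 3)^3 tells us the largest block for λ = -3 has size 3.
Step 3 — with total size 4, 2 blocks, and largest block 3, the block sizes (in nonincreasing order) are [3, 1].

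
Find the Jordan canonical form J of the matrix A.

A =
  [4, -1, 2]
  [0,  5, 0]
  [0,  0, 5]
J_1(4) ⊕ J_1(5) ⊕ J_1(5)

The characteristic polynomial is
  det(x·I − A) = x^3 - 14*x^2 + 65*x - 100 = (x - 5)^2*(x - 4)

Eigenvalues and multiplicities (the geometric multiplicity of λ is n − rank(A − λI), which equals the number of Jordan blocks for λ):
  λ = 4: algebraic multiplicity = 1, geometric multiplicity = 1
  λ = 5: algebraic multiplicity = 2, geometric multiplicity = 2

Determining the block sizes for each eigenvalue:
  λ = 4: one block (gm = 1), so the single block has size am = 1 → block sizes [1]
  λ = 5: gm = am = 2, so every block has size 1 → block sizes [1, 1]

Assembling the blocks gives a Jordan form
J =
  [4, 0, 0]
  [0, 5, 0]
  [0, 0, 5]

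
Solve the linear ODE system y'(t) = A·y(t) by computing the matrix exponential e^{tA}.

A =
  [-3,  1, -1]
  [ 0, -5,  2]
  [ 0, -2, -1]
e^{tA} =
  [exp(-3*t), t*exp(-3*t), -t*exp(-3*t)]
  [0, -2*t*exp(-3*t) + exp(-3*t), 2*t*exp(-3*t)]
  [0, -2*t*exp(-3*t), 2*t*exp(-3*t) + exp(-3*t)]

Strategy: write A = P · J · P⁻¹ where J is a Jordan canonical form, so e^{tA} = P · e^{tJ} · P⁻¹, and e^{tJ} can be computed block-by-block.

A has Jordan form
J =
  [-3,  1,  0]
  [ 0, -3,  0]
  [ 0,  0, -3]
(up to reordering of blocks).

Per-block formulas:
  For a 2×2 Jordan block J_2(-3): exp(t · J_2(-3)) = e^(-3t)·(I + t·N), where N is the 2×2 nilpotent shift.
  For a 1×1 block at λ = -3: exp(t · [-3]) = [e^(-3t)].

After assembling e^{tJ} and conjugating by P, we get:

e^{tA} =
  [exp(-3*t), t*exp(-3*t), -t*exp(-3*t)]
  [0, -2*t*exp(-3*t) + exp(-3*t), 2*t*exp(-3*t)]
  [0, -2*t*exp(-3*t), 2*t*exp(-3*t) + exp(-3*t)]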